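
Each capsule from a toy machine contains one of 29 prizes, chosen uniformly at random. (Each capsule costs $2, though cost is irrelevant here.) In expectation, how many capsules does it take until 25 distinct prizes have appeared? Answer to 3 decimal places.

54.471

With k distinct prizes already seen, the next new one arrives after an expected 29/(29-k) capsules.
Sum over k = 0,...,24: E = 29/29 + 29/28 + 29/27 + ... + 29/6 + 29/5 = 54.4713.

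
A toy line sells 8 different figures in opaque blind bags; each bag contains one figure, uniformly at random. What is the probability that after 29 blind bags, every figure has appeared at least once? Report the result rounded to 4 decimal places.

0.8401

By inclusion–exclusion over which figures are missing,
P(all seen) = Σ_{j=0}^{8} (-1)^j C(8,j)((8-j)/8)^29
= 1.00000 - 0.16647 + 0.00667 - 0.00007 + 0.00000 - 0.00000 + 0.00000 - 0.00000 + 0.00000
= 0.84013.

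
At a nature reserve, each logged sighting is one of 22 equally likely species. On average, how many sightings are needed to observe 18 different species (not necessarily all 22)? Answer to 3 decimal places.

35.365

Going from k to k+1 distinct takes a geometric number of sightings with mean 22/(22-k).
Sum over k = 0,...,17: E = 22/22 + 22/21 + 22/20 + ... + 22/6 + 22/5 = 35.3646.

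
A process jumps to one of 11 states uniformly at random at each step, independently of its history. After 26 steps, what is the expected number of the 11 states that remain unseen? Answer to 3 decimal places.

0.923

For each state, P(unseen after 26) = (10/11)^26 = 0.0839.
By linearity of expectation, E[unseen] = 11·(10/11)^26 = 0.9230.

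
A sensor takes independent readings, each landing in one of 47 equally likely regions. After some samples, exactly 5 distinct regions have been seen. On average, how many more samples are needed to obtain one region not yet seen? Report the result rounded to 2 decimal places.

1.12

The number of samples until the next new region is geometric with success probability 42/47, so its mean is 47/42.
E = 47/42 = 1.119.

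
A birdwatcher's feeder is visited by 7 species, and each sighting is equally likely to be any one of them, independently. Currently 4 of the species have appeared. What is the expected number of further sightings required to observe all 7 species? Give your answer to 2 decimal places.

With k distinct species already seen, the next new one takes an expected 7/(7-k) sightings.
Sum over k = 4,...,6: E = 7/3 + 7/2 + 7/1 = 12.833.

12.83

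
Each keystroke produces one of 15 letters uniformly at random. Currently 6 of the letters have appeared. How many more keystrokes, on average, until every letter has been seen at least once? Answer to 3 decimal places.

From k distinct to k+1 distinct takes on average 15/(15-k) keystrokes.
Sum over k = 6,...,14: E = 15/9 + 15/8 + 15/7 + ... + 15/2 + 15/1 = 42.4345.

42.435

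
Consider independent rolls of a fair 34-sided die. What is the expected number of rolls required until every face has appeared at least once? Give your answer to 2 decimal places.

Split into phases: going from k distinct to k+1 distinct takes on average 34/(34-k) rolls.
E[T] = 34/34 + 34/33 + 34/32 + ... + 34/2 + 34/1 = 34·H_{34}.
H_{34} = 4.118, so E[T] = 140.019.

140.02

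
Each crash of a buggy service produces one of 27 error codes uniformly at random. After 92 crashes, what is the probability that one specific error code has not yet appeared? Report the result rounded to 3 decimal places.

On each crash the fixed error code fails to appear with probability 26/27.
P(still missing after 92) = (26/27)^92 = 0.0311.

0.031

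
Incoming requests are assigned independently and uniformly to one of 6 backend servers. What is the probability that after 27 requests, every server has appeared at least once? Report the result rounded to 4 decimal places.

By inclusion–exclusion over which servers are missing,
P(all seen) = Σ_{j=0}^{6} (-1)^j C(6,j)((6-j)/6)^27
= 1.00000 - 0.04368 + 0.00026 - 0.00000 + 0.00000 - 0.00000 + 0.00000
= 0.95659.

0.9566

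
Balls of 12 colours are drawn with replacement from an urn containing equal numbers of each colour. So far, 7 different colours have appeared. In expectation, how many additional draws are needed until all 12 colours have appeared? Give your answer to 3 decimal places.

From k distinct to k+1 distinct takes on average 12/(12-k) draws.
Sum over k = 7,...,11: E = 12/5 + 12/4 + 12/3 + 12/2 + 12/1 = 27.4000.

27.400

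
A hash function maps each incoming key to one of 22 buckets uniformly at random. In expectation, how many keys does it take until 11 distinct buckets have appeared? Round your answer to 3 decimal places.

Going from k to k+1 distinct takes a geometric number of keys with mean 22/(22-k).
Sum over k = 0,...,10: E = 22/22 + 22/21 + 22/20 + ... + 22/13 + 22/12 = 14.7606.

14.761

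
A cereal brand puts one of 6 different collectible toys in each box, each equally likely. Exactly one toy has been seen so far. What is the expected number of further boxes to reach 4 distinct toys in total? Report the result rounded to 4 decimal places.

4.7000

With k distinct toys already seen, the next new one takes an expected 6/(6-k) boxes.
Sum over k = 1,...,3: E = 6/5 + 6/4 + 6/3 = 4.70000.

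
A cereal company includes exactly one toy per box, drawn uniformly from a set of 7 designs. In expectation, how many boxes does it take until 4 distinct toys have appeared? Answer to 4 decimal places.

With k distinct toys already seen, the next new one arrives after an expected 7/(7-k) boxes.
Sum over k = 0,...,3: E = 7/7 + 7/6 + 7/5 + 7/4 = 5.31667.

5.3167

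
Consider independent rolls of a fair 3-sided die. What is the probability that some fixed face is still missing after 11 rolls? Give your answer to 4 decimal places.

On each roll the fixed face fails to appear with probability 2/3.
P(still missing after 11) = (2/3)^11 = 0.01156.

0.0116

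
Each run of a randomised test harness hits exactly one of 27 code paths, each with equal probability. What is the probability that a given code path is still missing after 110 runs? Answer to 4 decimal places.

On each run the fixed code path fails to appear with probability 26/27.
P(still missing after 110) = (26/27)^110 = 0.01574.

0.0157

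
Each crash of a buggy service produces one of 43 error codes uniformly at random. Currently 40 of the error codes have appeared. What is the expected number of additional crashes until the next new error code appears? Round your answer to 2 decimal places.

14.33

Each crash yields a new error code with probability (43-40)/43 = 3/43, so the wait is geometric with mean 43/3.
E = 43/3 = 14.333.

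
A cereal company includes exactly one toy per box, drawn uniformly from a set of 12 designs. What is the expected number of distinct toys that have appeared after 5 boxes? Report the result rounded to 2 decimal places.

For each toy, P(seen in 5 boxes) = 1 - (11/12)^5 = 0.353.
By linearity of expectation, E[distinct seen] = 12·(1 - (11/12)^5) = 4.233.

4.23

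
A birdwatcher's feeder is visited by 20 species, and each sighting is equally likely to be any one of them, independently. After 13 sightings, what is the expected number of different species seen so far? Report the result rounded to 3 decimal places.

9.733

For each species, P(seen in 13 sightings) = 1 - (19/20)^13 = 0.4867.
By linearity of expectation, E[distinct seen] = 20·(1 - (19/20)^13) = 9.7332.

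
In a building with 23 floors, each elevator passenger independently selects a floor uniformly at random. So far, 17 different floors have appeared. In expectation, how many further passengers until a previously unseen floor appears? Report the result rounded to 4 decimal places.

3.8333

Each passenger yields a new floor with probability (23-17)/23 = 6/23, so the wait is geometric with mean 23/6.
E = 23/6 = 3.83333.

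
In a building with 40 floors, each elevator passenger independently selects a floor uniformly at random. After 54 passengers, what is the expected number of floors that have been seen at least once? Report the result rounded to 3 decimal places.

29.807

For each floor, P(seen in 54 passengers) = 1 - (39/40)^54 = 0.7452.
By linearity of expectation, E[distinct seen] = 40·(1 - (39/40)^54) = 29.8068.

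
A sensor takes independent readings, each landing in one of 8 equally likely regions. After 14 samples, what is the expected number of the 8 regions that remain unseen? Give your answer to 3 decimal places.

For each region, P(unseen after 14) = (7/8)^14 = 0.1542.
By linearity of expectation, E[unseen] = 8·(7/8)^14 = 1.2337.

1.234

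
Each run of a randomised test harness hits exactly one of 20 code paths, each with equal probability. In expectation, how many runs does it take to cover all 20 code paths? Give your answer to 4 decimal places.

71.9548

The wait to go from k to k+1 distinct code paths is geometric with mean 20/(20-k).
E[T] = 20/20 + 20/19 + 20/18 + ... + 20/2 + 20/1 = 20·H_{20}.
H_{20} = 3.59774, so E[T] = 71.95479.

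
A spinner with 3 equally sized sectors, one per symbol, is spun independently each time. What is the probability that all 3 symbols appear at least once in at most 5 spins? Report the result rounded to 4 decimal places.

0.6173

Let A_i be the event that symbol i is missing after 5 spins. By inclusion–exclusion on the A_i,
P(all seen) = Σ_{j=0}^{3} (-1)^j C(3,j)((3-j)/3)^5
= 1.00000 - 0.39506 + 0.01235 - 0.00000
= 0.61728.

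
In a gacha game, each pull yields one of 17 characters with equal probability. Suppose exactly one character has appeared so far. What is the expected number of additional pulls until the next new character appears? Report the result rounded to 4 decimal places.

1.0625

The number of pulls until the next new character is geometric with success probability 16/17, so its mean is 17/16.
E = 17/16 = 1.06250.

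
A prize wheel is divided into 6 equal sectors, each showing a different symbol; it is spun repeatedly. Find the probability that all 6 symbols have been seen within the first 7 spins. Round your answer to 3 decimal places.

0.054

By inclusion–exclusion over which symbols are missing,
P(all seen) = Σ_{j=0}^{6} (-1)^j C(6,j)((6-j)/6)^7
= 1.0000 - 1.6745 + 0.8779 - 0.1563 + 0.0069 - 0.0000 + 0.0000
= 0.0540.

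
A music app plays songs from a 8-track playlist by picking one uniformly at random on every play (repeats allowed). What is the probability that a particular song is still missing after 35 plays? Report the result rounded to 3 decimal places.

0.009

On each play the fixed song fails to appear with probability 7/8.
P(still missing after 35) = (7/8)^35 = 0.0093.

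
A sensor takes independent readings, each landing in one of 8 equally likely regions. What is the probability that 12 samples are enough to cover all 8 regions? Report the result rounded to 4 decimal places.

0.0933

By inclusion–exclusion over which regions are missing,
P(all seen) = Σ_{j=0}^{8} (-1)^j C(8,j)((8-j)/8)^12
= 1.00000 - 1.61134 + 0.88694 - 0.19895 + 0.01709 - 0.00043 + 0.00000 - 0.00000 + 0.00000
= 0.09331.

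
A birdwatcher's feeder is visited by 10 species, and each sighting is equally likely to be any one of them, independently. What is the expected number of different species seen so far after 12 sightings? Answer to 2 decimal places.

For each species, P(seen in 12 sightings) = 1 - (9/10)^12 = 0.718.
By linearity of expectation, E[distinct seen] = 10·(1 - (9/10)^12) = 7.176.

7.18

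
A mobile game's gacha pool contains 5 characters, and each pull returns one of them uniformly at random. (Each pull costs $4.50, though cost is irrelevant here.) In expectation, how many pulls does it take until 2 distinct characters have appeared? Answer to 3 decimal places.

2.250

With k distinct characters already seen, the next new one arrives after an expected 5/(5-k) pulls.
Sum over k = 0,...,1: E = 5/5 + 5/4 = 2.2500.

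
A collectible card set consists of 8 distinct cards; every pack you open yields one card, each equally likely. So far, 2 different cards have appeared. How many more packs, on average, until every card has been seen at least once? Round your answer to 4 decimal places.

The wait to go from k to k+1 distinct cards is geometric with mean 8/(8-k).
Sum over k = 2,...,7: E = 8/6 + 8/5 + 8/4 + 8/3 + 8/2 + 8/1 = 19.60000.

19.6000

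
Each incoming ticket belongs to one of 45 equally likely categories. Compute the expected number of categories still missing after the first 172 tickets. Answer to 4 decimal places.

For each category, P(unseen after 172) = (44/45)^172 = 0.02096.
By linearity of expectation, E[unseen] = 45·(44/45)^172 = 0.94302.

0.9430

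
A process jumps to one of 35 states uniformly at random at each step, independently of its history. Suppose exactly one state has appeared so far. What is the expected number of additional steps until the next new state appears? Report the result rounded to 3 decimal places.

1.029

The number of steps until the next new state is geometric with success probability 34/35, so its mean is 35/34.
E = 35/34 = 1.0294.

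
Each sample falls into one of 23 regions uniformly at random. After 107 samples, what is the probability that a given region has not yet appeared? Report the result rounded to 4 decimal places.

Each sample misses the fixed region with probability (23-1)/23 = 22/23, independently.
P(still missing after 107) = (22/23)^107 = 0.00860.

0.0086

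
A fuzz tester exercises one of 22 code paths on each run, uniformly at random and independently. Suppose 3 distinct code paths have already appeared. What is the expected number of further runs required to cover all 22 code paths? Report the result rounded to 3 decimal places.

78.050

From k distinct to k+1 distinct takes on average 22/(22-k) runs.
Sum over k = 3,...,21: E = 22/19 + 22/18 + 22/17 + ... + 22/2 + 22/1 = 78.0503.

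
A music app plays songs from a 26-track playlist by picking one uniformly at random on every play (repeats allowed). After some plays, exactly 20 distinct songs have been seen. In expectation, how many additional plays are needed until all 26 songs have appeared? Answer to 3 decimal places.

With k distinct songs already seen, the next new one takes an expected 26/(26-k) plays.
Sum over k = 20,...,25: E = 26/6 + 26/5 + 26/4 + 26/3 + 26/2 + 26/1 = 63.7000.

63.700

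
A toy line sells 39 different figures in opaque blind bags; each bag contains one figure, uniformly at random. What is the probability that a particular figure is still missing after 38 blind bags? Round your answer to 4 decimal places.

On each blind bag the fixed figure fails to appear with probability 38/39.
P(still missing after 38) = (38/39)^38 = 0.37267.

0.3727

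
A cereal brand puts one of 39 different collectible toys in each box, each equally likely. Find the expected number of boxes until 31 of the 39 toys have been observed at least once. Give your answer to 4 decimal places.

59.8917

With k distinct toys already seen, the next new one arrives after an expected 39/(39-k) boxes.
Sum over k = 0,...,30: E = 39/39 + 39/38 + 39/37 + ... + 39/10 + 39/9 = 59.89175.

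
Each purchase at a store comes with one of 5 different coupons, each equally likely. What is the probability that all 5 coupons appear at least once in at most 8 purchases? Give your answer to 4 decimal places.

By inclusion–exclusion over which coupons are missing,
P(all seen) = Σ_{j=0}^{5} (-1)^j C(5,j)((5-j)/5)^8
= 1.00000 - 0.83886 + 0.16796 - 0.00655 + 0.00001 - 0.00000
= 0.32256.

0.3226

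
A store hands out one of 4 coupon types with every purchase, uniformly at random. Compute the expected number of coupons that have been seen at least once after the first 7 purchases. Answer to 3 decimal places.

For each coupon, P(seen in 7 purchases) = 1 - (3/4)^7 = 0.8665.
By linearity of expectation, E[distinct seen] = 4·(1 - (3/4)^7) = 3.4661.

3.466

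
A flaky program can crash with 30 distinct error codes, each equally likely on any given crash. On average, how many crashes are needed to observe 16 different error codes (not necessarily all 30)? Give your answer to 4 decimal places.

22.3027

Going from k to k+1 distinct takes a geometric number of crashes with mean 30/(30-k).
Sum over k = 0,...,15: E = 30/30 + 30/29 + 30/28 + ... + 30/16 + 30/15 = 22.30274.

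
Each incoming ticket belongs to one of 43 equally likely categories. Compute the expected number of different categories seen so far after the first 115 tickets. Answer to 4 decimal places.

For each category, P(seen in 115 tickets) = 1 - (42/43)^115 = 0.93320.
By linearity of expectation, E[distinct seen] = 43·(1 - (42/43)^115) = 40.12747.

40.1275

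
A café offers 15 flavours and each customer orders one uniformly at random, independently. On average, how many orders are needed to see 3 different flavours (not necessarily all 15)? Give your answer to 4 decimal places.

With k distinct flavours already seen, the next new one arrives after an expected 15/(15-k) orders.
Sum over k = 0,...,2: E = 15/15 + 15/14 + 15/13 = 3.22527.

3.2253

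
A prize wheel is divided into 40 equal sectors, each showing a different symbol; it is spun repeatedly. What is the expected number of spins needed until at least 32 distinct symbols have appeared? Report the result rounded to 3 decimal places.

With k distinct symbols already seen, the next new one arrives after an expected 40/(40-k) spins.
Sum over k = 0,...,31: E = 40/40 + 40/39 + 40/38 + ... + 40/10 + 40/9 = 62.4274.

62.427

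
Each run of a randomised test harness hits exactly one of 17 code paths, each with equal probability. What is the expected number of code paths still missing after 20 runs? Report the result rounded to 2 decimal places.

5.06

For each code path, P(unseen after 20) = (16/17)^20 = 0.297.
By linearity of expectation, E[unseen] = 17·(16/17)^20 = 5.057.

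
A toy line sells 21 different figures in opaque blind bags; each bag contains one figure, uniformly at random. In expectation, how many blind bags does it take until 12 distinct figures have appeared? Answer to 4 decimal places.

17.1442

With k distinct figures already seen, the next new one arrives after an expected 21/(21-k) blind bags.
Sum over k = 0,...,11: E = 21/21 + 21/20 + 21/19 + ... + 21/11 + 21/10 = 17.14420.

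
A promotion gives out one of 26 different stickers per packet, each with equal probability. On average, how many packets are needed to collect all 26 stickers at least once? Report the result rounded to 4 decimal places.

100.2149

The wait to go from k to k+1 distinct stickers is geometric with mean 26/(26-k).
E[T] = 26/26 + 26/25 + 26/24 + ... + 26/2 + 26/1 = 26·H_{26}.
H_{26} = 3.85442, so E[T] = 100.21491.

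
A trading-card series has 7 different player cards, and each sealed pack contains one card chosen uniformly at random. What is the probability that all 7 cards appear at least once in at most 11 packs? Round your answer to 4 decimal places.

0.1631

By inclusion–exclusion over which cards are missing,
P(all seen) = Σ_{j=0}^{7} (-1)^j C(7,j)((7-j)/7)^11
= 1.00000 - 1.28435 + 0.51857 - 0.07424 + 0.00314 - 0.00002 + 0.00000 - 0.00000
= 0.16310.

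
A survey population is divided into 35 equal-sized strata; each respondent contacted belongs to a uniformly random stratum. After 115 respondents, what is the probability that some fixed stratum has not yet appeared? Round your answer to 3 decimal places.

0.036

On each respondent the fixed stratum fails to appear with probability 34/35.
P(still missing after 115) = (34/35)^115 = 0.0357.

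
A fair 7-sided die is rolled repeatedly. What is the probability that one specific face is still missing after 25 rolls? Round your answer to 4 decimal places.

0.0212

Each roll misses the fixed face with probability (7-1)/7 = 6/7, independently.
P(still missing after 25) = (6/7)^25 = 0.02120.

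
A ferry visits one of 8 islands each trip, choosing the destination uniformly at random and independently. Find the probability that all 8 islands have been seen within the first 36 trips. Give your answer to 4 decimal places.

0.9355

Let A_i be the event that island i is missing after 36 trips. By inclusion–exclusion on the A_i,
P(all seen) = Σ_{j=0}^{8} (-1)^j C(8,j)((8-j)/8)^36
= 1.00000 - 0.06537 + 0.00089 - 0.00000 + 0.00000 - 0.00000 + 0.00000 - 0.00000 + 0.00000
= 0.93552.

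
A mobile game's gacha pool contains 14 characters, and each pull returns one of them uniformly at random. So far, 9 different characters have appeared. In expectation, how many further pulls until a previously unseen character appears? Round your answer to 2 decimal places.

2.80

Each pull yields a new character with probability (14-9)/14 = 5/14, so the wait is geometric with mean 14/5.
E = 14/5 = 2.800.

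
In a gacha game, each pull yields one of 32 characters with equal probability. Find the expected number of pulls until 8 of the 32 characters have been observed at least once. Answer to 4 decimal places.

9.0412

Going from k to k+1 distinct takes a geometric number of pulls with mean 32/(32-k).
Sum over k = 0,...,7: E = 32/32 + 32/31 + 32/30 + ... + 32/26 + 32/25 = 9.04118.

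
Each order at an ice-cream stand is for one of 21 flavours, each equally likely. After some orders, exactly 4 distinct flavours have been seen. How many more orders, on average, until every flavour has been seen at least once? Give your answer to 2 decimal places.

72.23

With k distinct flavours already seen, the next new one takes an expected 21/(21-k) orders.
Sum over k = 4,...,20: E = 21/17 + 21/16 + 21/15 + ... + 21/2 + 21/1 = 72.231.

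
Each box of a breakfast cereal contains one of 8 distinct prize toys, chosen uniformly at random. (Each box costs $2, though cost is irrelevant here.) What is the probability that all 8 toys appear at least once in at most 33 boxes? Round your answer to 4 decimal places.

0.9045

By inclusion–exclusion over which toys are missing,
P(all seen) = Σ_{j=0}^{8} (-1)^j C(8,j)((8-j)/8)^33
= 1.00000 - 0.09758 + 0.00211 - 0.00001 + 0.00000 - 0.00000 + 0.00000 - 0.00000 + 0.00000
= 0.90452.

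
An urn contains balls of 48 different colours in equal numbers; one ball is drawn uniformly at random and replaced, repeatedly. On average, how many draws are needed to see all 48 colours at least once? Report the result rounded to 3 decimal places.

After k distinct colours have appeared, the next draw gives a new one with probability (48-k)/48, so the expected wait for the (k+1)-th is 48/(48-k).
E[T] = 48/48 + 48/47 + 48/46 + ... + 48/2 + 48/1 = 48·H_{48}.
H_{48} = 4.4588, so E[T] = 214.0223.

214.022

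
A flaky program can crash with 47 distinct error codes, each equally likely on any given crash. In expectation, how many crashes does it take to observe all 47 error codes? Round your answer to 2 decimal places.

208.58

After k distinct error codes have appeared, the next crash gives a new one with probability (47-k)/47, so the expected wait for the (k+1)-th is 47/(47-k).
E[T] = 47/47 + 47/46 + 47/45 + ... + 47/2 + 47/1 = 47·H_{47}.
H_{47} = 4.438, so E[T] = 208.584.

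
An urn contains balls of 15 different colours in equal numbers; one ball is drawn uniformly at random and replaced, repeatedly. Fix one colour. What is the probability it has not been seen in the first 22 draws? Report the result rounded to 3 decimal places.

Each draw misses the fixed colour with probability (15-1)/15 = 14/15, independently.
P(still missing after 22) = (14/15)^22 = 0.2192.

0.219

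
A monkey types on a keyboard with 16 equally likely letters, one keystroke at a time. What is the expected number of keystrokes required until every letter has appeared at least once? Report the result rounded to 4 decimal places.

Split into phases: going from k distinct to k+1 distinct takes on average 16/(16-k) keystrokes.
E[T] = 16/16 + 16/15 + 16/14 + ... + 16/2 + 16/1 = 16·H_{16}.
H_{16} = 3.38073, so E[T] = 54.09166.

54.0917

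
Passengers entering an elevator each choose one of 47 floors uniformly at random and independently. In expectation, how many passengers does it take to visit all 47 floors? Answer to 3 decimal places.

208.584

The wait to go from k to k+1 distinct floors is geometric with mean 47/(47-k).
E[T] = 47/47 + 47/46 + 47/45 + ... + 47/2 + 47/1 = 47·H_{47}.
H_{47} = 4.4380, so E[T] = 208.5843.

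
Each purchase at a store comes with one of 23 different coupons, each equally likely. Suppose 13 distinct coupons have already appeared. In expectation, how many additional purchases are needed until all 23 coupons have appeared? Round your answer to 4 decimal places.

With k distinct coupons already seen, the next new one takes an expected 23/(23-k) purchases.
Sum over k = 13,...,22: E = 23/10 + 23/9 + 23/8 + ... + 23/2 + 23/1 = 67.36627.

67.3663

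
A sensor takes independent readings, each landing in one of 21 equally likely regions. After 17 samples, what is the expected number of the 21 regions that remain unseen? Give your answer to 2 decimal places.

9.16

For each region, P(unseen after 17) = (20/21)^17 = 0.436.
By linearity of expectation, E[unseen] = 21·(20/21)^17 = 9.162.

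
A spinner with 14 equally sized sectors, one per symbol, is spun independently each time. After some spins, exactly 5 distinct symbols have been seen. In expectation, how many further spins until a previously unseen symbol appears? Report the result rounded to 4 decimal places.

1.5556

Each spin yields a new symbol with probability (14-5)/14 = 9/14, so the wait is geometric with mean 14/9.
E = 14/9 = 1.55556.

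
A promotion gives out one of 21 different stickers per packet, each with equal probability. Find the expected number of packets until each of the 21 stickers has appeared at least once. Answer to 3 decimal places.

76.553

The wait to go from k to k+1 distinct stickers is geometric with mean 21/(21-k).
E[T] = 21/21 + 21/20 + 21/19 + ... + 21/2 + 21/1 = 21·H_{21}.
H_{21} = 3.6454, so E[T] = 76.5525.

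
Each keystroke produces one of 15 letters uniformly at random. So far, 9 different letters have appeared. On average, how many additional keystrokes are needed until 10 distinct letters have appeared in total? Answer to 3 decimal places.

The wait to go from k to k+1 distinct letters is geometric with mean 15/(15-k).
Only the k = 9 term is needed: E = 15/6 = 2.5000.

2.500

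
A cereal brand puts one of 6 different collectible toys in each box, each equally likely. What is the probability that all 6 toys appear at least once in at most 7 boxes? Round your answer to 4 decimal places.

Let A_i be the event that toy i is missing after 7 boxes. By inclusion–exclusion on the A_i,
P(all seen) = Σ_{j=0}^{6} (-1)^j C(6,j)((6-j)/6)^7
= 1.00000 - 1.67449 + 0.87791 - 0.15625 + 0.00686 - 0.00002 + 0.00000
= 0.05401.

0.0540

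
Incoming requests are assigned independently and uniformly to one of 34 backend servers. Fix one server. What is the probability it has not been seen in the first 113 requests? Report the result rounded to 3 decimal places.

On each request the fixed server fails to appear with probability 33/34.
P(still missing after 113) = (33/34)^113 = 0.0343.

0.034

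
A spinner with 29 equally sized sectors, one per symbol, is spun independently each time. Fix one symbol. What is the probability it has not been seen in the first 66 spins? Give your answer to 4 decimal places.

On each spin the fixed symbol fails to appear with probability 28/29.
P(still missing after 66) = (28/29)^66 = 0.09866.

0.0987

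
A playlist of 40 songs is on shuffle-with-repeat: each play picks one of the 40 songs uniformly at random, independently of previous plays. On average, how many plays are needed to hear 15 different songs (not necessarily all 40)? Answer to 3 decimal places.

18.503

Going from k to k+1 distinct takes a geometric number of plays with mean 40/(40-k).
Sum over k = 0,...,14: E = 40/40 + 40/39 + 40/38 + ... + 40/27 + 40/26 = 18.5034.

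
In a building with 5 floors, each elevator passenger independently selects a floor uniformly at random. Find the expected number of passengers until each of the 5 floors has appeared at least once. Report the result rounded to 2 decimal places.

11.42

Split into phases: going from k distinct to k+1 distinct takes on average 5/(5-k) passengers.
E[T] = 5/5 + 5/4 + 5/3 + 5/2 + 5/1 = 5·H_{5}.
H_{5} = 2.283, so E[T] = 11.417.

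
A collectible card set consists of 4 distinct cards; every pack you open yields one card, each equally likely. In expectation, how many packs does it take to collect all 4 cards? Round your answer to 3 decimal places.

The wait to go from k to k+1 distinct cards is geometric with mean 4/(4-k).
E[T] = 4/4 + 4/3 + 4/2 + 4/1 = 4·H_{4}.
H_{4} = 2.0833, so E[T] = 8.3333.

8.333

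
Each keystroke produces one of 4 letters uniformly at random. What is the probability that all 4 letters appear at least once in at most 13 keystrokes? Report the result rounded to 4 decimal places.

By inclusion–exclusion over which letters are missing,
P(all seen) = Σ_{j=0}^{4} (-1)^j C(4,j)((4-j)/4)^13
= 1.00000 - 0.09503 + 0.00073 - 0.00000 + 0.00000
= 0.90570.

0.9057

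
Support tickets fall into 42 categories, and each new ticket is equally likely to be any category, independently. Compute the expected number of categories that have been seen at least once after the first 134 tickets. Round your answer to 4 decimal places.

For each category, P(seen in 134 tickets) = 1 - (41/42)^134 = 0.96041.
By linearity of expectation, E[distinct seen] = 42·(1 - (41/42)^134) = 40.33704.

40.3370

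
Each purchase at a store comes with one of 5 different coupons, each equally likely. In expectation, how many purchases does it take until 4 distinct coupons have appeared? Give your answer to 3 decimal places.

Going from k to k+1 distinct takes a geometric number of purchases with mean 5/(5-k).
Sum over k = 0,...,3: E = 5/5 + 5/4 + 5/3 + 5/2 = 6.4167.

6.417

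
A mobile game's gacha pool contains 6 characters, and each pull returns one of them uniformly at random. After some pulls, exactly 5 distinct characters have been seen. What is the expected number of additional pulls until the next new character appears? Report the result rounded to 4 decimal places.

Each pull yields a new character with probability (6-5)/6 = 1/6, so the wait is geometric with mean 6/1.
E = 6/1 = 6.00000.

6.0000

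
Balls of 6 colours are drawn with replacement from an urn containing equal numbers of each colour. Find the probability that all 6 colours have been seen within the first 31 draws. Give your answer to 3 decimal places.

0.979

Let A_i be the event that colour i is missing after 31 draws. By inclusion–exclusion on the A_i,
P(all seen) = Σ_{j=0}^{6} (-1)^j C(6,j)((6-j)/6)^31
= 1.0000 - 0.0211 + 0.0001 - 0.0000 + 0.0000 - 0.0000 + 0.0000
= 0.9790.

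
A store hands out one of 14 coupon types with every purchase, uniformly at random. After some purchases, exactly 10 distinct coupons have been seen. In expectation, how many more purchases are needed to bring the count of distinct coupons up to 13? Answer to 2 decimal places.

The wait to go from k to k+1 distinct coupons is geometric with mean 14/(14-k).
Sum over k = 10,...,12: E = 14/4 + 14/3 + 14/2 = 15.167.

15.17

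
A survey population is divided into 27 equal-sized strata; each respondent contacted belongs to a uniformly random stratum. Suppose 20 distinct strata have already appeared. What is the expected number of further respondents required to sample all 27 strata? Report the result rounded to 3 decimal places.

70.007

From k distinct to k+1 distinct takes on average 27/(27-k) respondents.
Sum over k = 20,...,26: E = 27/7 + 27/6 + 27/5 + ... + 27/2 + 27/1 = 70.0071.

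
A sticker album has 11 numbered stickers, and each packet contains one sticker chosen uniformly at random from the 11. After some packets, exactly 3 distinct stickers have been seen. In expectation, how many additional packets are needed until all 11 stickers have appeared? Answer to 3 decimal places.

29.896

The wait to go from k to k+1 distinct stickers is geometric with mean 11/(11-k).
Sum over k = 3,...,10: E = 11/8 + 11/7 + 11/6 + ... + 11/2 + 11/1 = 29.8964.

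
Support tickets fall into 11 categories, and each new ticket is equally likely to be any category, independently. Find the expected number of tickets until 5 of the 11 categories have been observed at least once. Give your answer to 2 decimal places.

6.27

Going from k to k+1 distinct takes a geometric number of tickets with mean 11/(11-k).
Sum over k = 0,...,4: E = 11/11 + 11/10 + 11/9 + 11/8 + 11/7 = 6.269.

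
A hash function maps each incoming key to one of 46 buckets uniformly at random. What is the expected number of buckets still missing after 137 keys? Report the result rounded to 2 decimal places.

2.26

For each bucket, P(unseen after 137) = (45/46)^137 = 0.049.
By linearity of expectation, E[unseen] = 46·(45/46)^137 = 2.265.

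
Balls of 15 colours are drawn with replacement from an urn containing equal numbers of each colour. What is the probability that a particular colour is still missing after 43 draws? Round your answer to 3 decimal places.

Each draw misses the fixed colour with probability (15-1)/15 = 14/15, independently.
P(still missing after 43) = (14/15)^43 = 0.0515.

0.051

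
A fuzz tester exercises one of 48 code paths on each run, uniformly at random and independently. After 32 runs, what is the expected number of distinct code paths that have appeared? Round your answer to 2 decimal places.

For each code path, P(seen in 32 runs) = 1 - (47/48)^32 = 0.490.
By linearity of expectation, E[distinct seen] = 48·(1 - (47/48)^32) = 23.529.

23.53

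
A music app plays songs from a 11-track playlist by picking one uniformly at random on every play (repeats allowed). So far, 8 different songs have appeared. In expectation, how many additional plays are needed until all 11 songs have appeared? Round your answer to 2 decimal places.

The wait to go from k to k+1 distinct songs is geometric with mean 11/(11-k).
Sum over k = 8,...,10: E = 11/3 + 11/2 + 11/1 = 20.167.

20.17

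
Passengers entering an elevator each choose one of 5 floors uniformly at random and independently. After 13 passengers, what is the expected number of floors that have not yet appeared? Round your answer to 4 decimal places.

For each floor, P(unseen after 13) = (4/5)^13 = 0.05498.
By linearity of expectation, E[unseen] = 5·(4/5)^13 = 0.27488.

0.2749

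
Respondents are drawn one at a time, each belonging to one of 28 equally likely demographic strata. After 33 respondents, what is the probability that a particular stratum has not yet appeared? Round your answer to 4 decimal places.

Each respondent misses the fixed stratum with probability (28-1)/28 = 27/28, independently.
P(still missing after 33) = (27/28)^33 = 0.30115.

0.3012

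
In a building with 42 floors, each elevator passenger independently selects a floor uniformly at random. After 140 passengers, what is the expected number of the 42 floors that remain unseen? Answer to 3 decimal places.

For each floor, P(unseen after 140) = (41/42)^140 = 0.0343.
By linearity of expectation, E[unseen] = 42·(41/42)^140 = 1.4391.

1.439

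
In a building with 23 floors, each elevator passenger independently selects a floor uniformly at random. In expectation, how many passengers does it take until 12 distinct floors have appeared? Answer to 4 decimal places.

Going from k to k+1 distinct takes a geometric number of passengers with mean 23/(23-k).
Sum over k = 0,...,11: E = 23/23 + 23/22 + 23/21 + ... + 23/13 + 23/12 = 16.43153.

16.4315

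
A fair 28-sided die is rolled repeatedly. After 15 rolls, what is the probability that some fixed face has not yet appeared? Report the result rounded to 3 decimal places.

On each roll the fixed face fails to appear with probability 27/28.
P(still missing after 15) = (27/28)^15 = 0.5795.

0.580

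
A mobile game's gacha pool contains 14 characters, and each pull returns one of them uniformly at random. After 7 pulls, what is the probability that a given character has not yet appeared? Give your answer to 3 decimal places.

Each pull misses the fixed character with probability (14-1)/14 = 13/14, independently.
P(still missing after 7) = (13/14)^7 = 0.5953.

0.595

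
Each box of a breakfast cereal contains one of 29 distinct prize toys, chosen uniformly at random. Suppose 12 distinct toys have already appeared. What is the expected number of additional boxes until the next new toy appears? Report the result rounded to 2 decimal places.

Each box yields a new toy with probability (29-12)/29 = 17/29, so the wait is geometric with mean 29/17.
E = 29/17 = 1.706.

1.71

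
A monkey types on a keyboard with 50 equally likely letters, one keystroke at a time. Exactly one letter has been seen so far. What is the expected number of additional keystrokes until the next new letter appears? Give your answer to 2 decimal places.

The number of keystrokes until the next new letter is geometric with success probability 49/50, so its mean is 50/49.
E = 50/49 = 1.020.

1.02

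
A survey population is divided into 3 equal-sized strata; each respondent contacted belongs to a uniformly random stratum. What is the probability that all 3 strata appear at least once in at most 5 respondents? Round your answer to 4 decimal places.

0.6173

By inclusion–exclusion over which strata are missing,
P(all seen) = Σ_{j=0}^{3} (-1)^j C(3,j)((3-j)/3)^5
= 1.00000 - 0.39506 + 0.01235 - 0.00000
= 0.61728.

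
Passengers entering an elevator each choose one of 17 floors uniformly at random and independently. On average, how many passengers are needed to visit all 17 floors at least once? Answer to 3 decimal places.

The wait to go from k to k+1 distinct floors is geometric with mean 17/(17-k).
E[T] = 17/17 + 17/16 + 17/15 + ... + 17/2 + 17/1 = 17·H_{17}.
H_{17} = 3.4396, so E[T] = 58.4724.

58.472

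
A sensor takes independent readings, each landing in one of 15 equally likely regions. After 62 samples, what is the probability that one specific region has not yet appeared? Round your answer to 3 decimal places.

0.014

On each sample the fixed region fails to appear with probability 14/15.
P(still missing after 62) = (14/15)^62 = 0.0139.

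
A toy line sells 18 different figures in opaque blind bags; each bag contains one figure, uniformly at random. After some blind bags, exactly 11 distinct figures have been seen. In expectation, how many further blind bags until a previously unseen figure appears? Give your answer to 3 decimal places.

2.571

The number of blind bags until the next new figure is geometric with success probability 7/18, so its mean is 18/7.
E = 18/7 = 2.5714.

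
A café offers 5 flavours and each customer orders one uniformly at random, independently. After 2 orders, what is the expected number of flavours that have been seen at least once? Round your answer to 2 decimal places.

1.80

For each flavour, P(seen in 2 orders) = 1 - (4/5)^2 = 0.360.
By linearity of expectation, E[distinct seen] = 5·(1 - (4/5)^2) = 1.800.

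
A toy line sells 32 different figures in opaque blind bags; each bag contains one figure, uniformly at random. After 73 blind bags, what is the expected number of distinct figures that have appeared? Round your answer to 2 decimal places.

For each figure, P(seen in 73 blind bags) = 1 - (31/32)^73 = 0.901.
By linearity of expectation, E[distinct seen] = 32·(1 - (31/32)^73) = 28.848.

28.85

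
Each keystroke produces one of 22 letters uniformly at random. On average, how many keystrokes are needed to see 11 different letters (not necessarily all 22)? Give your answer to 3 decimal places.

14.761

With k distinct letters already seen, the next new one arrives after an expected 22/(22-k) keystrokes.
Sum over k = 0,...,10: E = 22/22 + 22/21 + 22/20 + ... + 22/13 + 22/12 = 14.7606.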